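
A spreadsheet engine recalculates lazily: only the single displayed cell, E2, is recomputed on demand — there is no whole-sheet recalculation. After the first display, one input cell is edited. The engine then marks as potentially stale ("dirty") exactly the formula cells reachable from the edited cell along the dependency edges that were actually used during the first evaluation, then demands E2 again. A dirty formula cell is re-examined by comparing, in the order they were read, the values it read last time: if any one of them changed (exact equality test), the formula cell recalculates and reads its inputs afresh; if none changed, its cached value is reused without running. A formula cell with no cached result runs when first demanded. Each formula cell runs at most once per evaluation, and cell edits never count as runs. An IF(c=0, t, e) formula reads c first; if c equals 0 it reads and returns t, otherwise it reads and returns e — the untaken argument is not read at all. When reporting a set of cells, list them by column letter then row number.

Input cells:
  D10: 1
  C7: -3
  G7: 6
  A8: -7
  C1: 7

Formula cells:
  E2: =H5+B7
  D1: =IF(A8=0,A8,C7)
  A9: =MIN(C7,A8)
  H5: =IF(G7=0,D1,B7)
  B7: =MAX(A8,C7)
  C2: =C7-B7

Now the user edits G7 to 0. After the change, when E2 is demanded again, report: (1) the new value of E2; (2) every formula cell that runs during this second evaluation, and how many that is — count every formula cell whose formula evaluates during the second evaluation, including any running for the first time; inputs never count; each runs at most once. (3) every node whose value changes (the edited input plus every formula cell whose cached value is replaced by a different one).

New value of E2: -6.
Formula cells that run: D1, H5 — 2 in total.
Values that change: G7.
Key observation: a condition flipped, so demand reaches new nodes — D1 runs for the first time.

First evaluation (everything demanded from the output):
  B7 = MAX(-7, -3) = -3
  H5 = IF(G7=0: G7=6 -> else branch B7) = -3
  E2 = -3 + -3 = -6

Propagation after the edit:
  D1: demanded for the first time — runs, produces -3.
  H5: runs — G7 6->0; result -3 (same value as before).
  E2: checked — values it read are unchanged (H5 unchanged, B7 unchanged); reused cached -6 without running.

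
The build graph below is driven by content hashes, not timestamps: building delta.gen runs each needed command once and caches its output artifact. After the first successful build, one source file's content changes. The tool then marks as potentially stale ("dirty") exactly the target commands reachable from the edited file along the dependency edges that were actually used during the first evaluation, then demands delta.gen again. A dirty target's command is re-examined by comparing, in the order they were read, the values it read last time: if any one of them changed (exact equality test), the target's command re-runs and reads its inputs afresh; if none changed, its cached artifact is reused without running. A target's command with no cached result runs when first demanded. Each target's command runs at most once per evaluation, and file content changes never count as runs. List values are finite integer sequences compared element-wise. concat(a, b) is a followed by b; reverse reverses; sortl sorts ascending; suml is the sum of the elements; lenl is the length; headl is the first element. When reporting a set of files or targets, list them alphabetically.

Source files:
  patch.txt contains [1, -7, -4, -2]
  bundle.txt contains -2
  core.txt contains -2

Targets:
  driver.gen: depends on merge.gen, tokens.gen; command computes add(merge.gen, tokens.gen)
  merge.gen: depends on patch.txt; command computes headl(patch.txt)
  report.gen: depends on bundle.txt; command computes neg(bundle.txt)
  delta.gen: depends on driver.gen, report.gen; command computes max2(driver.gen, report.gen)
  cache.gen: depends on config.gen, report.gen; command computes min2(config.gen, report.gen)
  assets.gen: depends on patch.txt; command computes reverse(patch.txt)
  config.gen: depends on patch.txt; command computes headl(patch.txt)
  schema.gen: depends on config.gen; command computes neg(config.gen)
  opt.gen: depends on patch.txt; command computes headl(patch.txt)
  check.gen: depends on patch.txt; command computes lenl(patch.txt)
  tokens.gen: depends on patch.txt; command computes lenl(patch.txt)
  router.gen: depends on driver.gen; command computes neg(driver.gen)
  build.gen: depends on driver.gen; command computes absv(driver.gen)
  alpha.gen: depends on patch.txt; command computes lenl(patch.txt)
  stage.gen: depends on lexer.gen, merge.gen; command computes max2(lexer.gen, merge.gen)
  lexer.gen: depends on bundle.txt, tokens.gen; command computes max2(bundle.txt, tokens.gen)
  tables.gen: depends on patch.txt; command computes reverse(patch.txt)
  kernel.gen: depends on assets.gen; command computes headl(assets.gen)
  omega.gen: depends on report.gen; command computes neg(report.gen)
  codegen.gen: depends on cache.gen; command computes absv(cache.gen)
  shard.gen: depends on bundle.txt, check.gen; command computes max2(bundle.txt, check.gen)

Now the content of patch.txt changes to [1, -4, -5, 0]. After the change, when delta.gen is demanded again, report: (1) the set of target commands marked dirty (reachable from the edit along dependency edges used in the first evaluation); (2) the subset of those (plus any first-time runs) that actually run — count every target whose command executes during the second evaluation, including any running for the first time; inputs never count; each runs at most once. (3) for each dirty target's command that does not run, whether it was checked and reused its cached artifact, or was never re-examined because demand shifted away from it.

Initial pass — values computed on the first demand:
  merge.gen = headl([1, -7, -4, -2]) = 1
  report.gen = neg(-2) = 2
  tokens.gen = lenl([1, -7, -4, -2]) = 4
  driver.gen = add(1, 4) = 5
  delta.gen = max2(5, 2) = 5

Second demand — change propagation:
  merge.gen: re-runs because patch.txt [1, -7, -4, -2]->[1, -4, -5, 0]; new result 1 (unchanged).
  tokens.gen: re-runs because patch.txt [1, -7, -4, -2]->[1, -4, -5, 0]; new result 4 (unchanged).
  driver.gen: re-examined; everything it read last time is the same (merge.gen unchanged, tokens.gen unchanged) — cache 5 kept, no run.
  delta.gen: re-examined; everything it read last time is the same (driver.gen unchanged, report.gen unchanged) — cache 5 kept, no run.

The important point: at driver.gen every value read last time is unchanged, so the dirty flag clears without a run.

Dirty set: delta.gen, driver.gen, merge.gen, tokens.gen.
Run set: merge.gen, tokens.gen (2 run).
Re-examined without running (cache reused): delta.gen, driver.gen.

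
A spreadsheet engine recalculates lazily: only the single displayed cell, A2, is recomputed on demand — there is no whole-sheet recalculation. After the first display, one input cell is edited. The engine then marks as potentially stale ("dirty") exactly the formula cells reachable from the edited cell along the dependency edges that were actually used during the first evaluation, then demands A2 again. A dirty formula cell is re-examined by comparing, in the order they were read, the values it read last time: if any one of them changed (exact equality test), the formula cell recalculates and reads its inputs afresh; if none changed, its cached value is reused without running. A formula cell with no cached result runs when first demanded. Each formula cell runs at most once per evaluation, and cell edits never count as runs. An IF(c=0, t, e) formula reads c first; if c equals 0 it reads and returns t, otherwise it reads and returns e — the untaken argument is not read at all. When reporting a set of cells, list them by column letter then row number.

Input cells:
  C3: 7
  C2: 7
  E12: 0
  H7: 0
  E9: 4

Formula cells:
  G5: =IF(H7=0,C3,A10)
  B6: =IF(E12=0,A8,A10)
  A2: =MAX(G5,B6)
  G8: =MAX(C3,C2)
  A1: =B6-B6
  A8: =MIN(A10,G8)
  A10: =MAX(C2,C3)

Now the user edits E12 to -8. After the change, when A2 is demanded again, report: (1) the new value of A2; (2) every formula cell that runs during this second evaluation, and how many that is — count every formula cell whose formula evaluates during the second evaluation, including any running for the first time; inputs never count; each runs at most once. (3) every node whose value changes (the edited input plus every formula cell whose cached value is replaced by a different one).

New value of A2: 7.
Formula cells that run: B6 — 1 in total.
Values that change: E12.
Key observation: the change is absorbed at B6 — it re-runs but produces the same value, and the output's value is unchanged.

First evaluation (everything demanded from the output):
  A10 = MAX(7, 7) = 7
  G5 = IF(H7=0: H7=0 -> then branch C3) = 7
  G8 = MAX(7, 7) = 7
  A8 = MIN(7, 7) = 7
  B6 = IF(E12=0: E12=0 -> then branch A8) = 7
  A2 = MAX(7, 7) = 7

Propagation after the edit:
  B6: runs — E12 0->-8; result 7 (same value as before).
  A2: checked — values it read are unchanged (G5 unchanged, B6 unchanged); reused cached 7 without running.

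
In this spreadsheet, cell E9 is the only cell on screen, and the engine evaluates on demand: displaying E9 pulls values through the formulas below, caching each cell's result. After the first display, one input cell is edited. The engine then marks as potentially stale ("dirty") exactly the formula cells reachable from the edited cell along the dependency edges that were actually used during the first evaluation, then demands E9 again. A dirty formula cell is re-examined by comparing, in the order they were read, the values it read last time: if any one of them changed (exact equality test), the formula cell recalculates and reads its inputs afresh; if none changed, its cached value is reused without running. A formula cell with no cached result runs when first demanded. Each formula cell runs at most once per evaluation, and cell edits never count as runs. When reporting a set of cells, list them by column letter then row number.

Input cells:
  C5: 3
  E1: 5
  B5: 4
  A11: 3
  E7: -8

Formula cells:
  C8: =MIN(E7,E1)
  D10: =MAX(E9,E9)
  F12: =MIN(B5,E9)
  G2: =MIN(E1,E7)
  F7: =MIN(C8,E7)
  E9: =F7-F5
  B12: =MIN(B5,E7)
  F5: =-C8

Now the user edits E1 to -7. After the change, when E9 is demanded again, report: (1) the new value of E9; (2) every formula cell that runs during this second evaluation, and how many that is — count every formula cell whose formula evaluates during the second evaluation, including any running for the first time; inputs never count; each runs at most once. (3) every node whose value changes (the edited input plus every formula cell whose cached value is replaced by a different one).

E9 now evaluates to -16.
Run set: C8 (1 run).
Changed values: E1.
The important point: C8 recomputes to an identical value, and the output ends up unchanged.

Initial pass — values computed on the first demand:
  C8 = MIN(-8, 5) = -8
  F5 = -(-8) = 8
  F7 = MIN(-8, -8) = -8
  E9 = -8 - 8 = -16

Second demand — change propagation:
  C8: re-runs because E1 5->-7; new result -8 (unchanged).
  F5: re-examined; everything it read last time is the same (C8 unchanged) — cache 8 kept, no run.
  F7: re-examined; everything it read last time is the same (C8 unchanged, E7 unchanged) — cache -8 kept, no run.
  E9: re-examined; everything it read last time is the same (F7 unchanged, F5 unchanged) — cache -16 kept, no run.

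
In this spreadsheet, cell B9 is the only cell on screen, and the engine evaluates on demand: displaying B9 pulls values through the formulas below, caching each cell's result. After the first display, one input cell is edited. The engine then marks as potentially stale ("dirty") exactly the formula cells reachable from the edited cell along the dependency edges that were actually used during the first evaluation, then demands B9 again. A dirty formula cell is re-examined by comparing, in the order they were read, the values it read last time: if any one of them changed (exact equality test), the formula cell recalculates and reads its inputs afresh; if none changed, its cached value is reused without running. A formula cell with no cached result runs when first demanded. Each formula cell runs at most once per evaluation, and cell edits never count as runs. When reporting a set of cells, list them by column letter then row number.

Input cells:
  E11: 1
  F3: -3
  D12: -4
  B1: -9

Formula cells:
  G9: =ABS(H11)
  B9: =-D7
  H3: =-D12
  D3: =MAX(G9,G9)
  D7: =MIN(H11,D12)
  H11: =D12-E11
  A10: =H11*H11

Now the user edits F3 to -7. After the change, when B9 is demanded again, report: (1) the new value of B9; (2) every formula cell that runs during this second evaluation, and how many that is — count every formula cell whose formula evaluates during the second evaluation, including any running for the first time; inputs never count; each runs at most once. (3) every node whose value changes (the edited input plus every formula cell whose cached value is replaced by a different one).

Initial pass — values computed on the first demand:
  H11 = -4 - 1 = -5
  D7 = MIN(-5, -4) = -5
  B9 = -(-5) = 5

Second demand — change propagation:
  no demanded computation ever read F3, so the edit dirties nothing and nothing runs.

The important point: nothing the output needs ever reads F3, so the edit is invisible to it.

B9 now evaluates to 5.
Run set: none (0 run).
Changed values: F3.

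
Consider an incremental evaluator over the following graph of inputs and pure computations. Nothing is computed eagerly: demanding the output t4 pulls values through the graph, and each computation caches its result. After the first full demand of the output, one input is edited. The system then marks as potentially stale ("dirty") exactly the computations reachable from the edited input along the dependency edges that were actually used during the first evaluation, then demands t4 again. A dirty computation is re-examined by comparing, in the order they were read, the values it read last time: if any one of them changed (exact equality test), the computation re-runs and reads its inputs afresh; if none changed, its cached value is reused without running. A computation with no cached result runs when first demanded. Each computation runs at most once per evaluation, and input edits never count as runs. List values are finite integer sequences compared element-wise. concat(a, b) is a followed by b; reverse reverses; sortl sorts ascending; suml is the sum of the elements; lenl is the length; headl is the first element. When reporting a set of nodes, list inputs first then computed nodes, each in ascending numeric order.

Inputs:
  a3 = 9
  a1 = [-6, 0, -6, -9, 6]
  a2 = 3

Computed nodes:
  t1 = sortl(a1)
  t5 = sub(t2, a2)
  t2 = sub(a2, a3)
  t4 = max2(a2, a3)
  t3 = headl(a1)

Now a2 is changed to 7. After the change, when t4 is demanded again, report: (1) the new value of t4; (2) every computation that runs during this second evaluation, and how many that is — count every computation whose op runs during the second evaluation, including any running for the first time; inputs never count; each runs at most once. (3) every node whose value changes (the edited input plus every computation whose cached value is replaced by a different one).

Initial pass — values computed on the first demand:
  t4 = max2(3, 9) = 9

Second demand — change propagation:
  t4: re-runs because a2 3->7; new result 9 (unchanged).

t4 now evaluates to 9.
Run set: t4 (1 run).
Changed values: a2.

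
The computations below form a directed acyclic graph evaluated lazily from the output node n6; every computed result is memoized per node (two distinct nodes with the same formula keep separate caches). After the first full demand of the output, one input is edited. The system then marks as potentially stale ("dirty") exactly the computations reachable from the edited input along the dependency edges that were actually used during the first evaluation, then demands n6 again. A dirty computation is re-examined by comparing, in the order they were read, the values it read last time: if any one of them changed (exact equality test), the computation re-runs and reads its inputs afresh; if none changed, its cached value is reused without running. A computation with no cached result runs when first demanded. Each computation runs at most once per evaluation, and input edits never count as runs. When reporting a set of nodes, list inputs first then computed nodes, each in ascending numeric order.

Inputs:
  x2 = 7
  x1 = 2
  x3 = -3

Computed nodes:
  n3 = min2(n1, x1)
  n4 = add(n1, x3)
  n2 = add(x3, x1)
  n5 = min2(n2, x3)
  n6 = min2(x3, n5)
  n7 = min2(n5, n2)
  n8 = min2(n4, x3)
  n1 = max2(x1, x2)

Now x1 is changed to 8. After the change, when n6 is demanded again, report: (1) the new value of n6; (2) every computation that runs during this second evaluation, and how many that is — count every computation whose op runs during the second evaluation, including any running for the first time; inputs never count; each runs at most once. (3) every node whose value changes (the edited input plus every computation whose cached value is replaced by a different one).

Demanding n6 again yields -3.
2 computations run: n2, n5.
The nodes whose values change: x1, n2.
Note the absorption at n5: it re-runs yet its value is the same, leaving the output's value untouched.

First demand of the output computes:
  n2 = add(-3, 2) = -1
  n5 = min2(-1, -3) = -3
  n6 = min2(-3, -3) = -3

After the edit, cleaning proceeds:
  n2: a read changed (x1 2->8) — executes, giving 5.
  n5: a read changed (n2 -1->5) — executes, giving -3 — identical to its old value.
  n6: dirty, but its reads are unchanged (x3 unchanged, n5 unchanged); cached -3 stands.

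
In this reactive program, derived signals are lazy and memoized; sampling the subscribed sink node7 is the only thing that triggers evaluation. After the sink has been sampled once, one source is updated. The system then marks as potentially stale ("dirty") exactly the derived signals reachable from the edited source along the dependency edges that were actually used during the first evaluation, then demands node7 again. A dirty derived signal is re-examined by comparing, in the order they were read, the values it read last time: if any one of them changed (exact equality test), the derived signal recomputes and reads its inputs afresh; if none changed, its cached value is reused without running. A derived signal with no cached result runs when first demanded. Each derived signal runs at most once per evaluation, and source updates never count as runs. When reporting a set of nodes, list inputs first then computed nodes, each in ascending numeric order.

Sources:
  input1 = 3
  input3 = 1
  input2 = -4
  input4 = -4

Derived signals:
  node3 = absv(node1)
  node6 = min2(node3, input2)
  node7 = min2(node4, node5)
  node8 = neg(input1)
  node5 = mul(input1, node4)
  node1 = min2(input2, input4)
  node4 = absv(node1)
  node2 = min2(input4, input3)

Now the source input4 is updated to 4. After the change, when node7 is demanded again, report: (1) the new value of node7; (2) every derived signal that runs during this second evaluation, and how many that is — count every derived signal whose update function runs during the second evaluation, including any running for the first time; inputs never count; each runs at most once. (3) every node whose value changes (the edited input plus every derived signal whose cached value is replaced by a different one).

First demand of the output computes:
  node1 = min2(-4, -4) = -4
  node4 = absv(-4) = 4
  node5 = mul(3, 4) = 12
  node7 = min2(4, 12) = 4

After the edit, cleaning proceeds:
  node1: a read changed (input4 -4->4) — executes, giving -4 — identical to its old value.
  node4: dirty, but its reads are unchanged (node1 unchanged); cached 4 stands.
  node5: dirty, but its reads are unchanged (input1 unchanged, node4 unchanged); cached 12 stands.
  node7: dirty, but its reads are unchanged (node4 unchanged, node5 unchanged); cached 4 stands.

Note the absorption at node1: it re-runs yet its value is the same, leaving the output's value untouched.

Demanding node7 again yields 4.
1 derived signals run: node1.
The nodes whose values change: input4.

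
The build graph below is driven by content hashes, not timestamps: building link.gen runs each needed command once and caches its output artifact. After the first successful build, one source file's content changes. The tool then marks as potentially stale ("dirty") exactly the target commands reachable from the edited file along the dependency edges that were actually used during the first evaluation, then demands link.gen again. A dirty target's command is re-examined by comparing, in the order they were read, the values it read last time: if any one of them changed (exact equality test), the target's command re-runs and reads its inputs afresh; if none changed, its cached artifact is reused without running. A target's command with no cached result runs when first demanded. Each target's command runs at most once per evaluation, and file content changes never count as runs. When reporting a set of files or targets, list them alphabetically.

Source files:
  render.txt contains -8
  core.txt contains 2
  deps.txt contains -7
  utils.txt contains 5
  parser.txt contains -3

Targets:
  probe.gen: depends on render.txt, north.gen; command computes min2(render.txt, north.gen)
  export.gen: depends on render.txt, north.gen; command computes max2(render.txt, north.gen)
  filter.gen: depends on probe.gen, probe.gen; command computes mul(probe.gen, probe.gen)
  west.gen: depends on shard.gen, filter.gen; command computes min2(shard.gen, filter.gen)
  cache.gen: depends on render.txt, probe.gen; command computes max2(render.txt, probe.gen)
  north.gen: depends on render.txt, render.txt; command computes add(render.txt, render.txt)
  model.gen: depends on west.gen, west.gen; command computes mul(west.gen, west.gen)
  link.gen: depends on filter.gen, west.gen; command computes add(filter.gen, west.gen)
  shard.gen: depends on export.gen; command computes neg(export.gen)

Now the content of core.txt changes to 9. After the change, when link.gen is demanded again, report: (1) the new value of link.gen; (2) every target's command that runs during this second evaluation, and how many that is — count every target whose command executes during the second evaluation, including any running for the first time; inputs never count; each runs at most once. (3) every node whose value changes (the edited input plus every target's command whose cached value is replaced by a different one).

link.gen now evaluates to 264.
Run set: none (0 run).
Changed values: core.txt.
The important point: nothing the output needs ever reads core.txt, so the edit is invisible to it.

Initial pass — values computed on the first demand:
  north.gen = add(-8, -8) = -16
  export.gen = max2(-8, -16) = -8
  probe.gen = min2(-8, -16) = -16
  filter.gen = mul(-16, -16) = 256
  shard.gen = neg(-8) = 8
  west.gen = min2(8, 256) = 8
  link.gen = add(256, 8) = 264

Second demand — change propagation:
  no demanded computation ever read core.txt, so the edit dirties nothing and nothing runs.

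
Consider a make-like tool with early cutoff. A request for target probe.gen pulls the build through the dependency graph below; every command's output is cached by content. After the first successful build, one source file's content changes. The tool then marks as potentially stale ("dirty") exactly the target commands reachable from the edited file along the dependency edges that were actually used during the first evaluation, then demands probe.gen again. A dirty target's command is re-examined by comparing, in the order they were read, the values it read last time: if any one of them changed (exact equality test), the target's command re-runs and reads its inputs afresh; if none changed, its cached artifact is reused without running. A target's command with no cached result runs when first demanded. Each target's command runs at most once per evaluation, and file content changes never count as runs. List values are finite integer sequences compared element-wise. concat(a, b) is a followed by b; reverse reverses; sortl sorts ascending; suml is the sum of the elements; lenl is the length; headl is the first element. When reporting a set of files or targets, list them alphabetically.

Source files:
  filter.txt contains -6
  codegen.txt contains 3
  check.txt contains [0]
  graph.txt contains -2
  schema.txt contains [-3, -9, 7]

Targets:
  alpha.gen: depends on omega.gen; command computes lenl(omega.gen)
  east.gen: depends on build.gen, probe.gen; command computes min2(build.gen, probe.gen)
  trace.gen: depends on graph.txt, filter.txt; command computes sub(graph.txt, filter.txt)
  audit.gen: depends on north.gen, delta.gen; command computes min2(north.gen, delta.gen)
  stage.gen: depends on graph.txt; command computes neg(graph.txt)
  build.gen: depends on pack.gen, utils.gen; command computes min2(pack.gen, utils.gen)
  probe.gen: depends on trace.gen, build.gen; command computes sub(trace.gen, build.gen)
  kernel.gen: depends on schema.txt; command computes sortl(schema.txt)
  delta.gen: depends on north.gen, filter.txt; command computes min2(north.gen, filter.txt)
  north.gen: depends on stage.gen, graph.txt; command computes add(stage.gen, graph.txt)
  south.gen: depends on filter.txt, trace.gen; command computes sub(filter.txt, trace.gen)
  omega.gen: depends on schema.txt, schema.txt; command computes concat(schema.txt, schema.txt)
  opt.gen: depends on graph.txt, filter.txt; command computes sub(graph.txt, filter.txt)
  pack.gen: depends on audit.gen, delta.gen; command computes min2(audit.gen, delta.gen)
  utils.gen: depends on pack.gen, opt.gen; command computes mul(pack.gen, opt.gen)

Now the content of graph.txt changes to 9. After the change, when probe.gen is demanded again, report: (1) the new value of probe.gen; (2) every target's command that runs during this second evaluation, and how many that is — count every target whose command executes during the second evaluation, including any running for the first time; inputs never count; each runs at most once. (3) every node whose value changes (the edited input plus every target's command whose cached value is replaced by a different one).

First demand of the output computes:
  opt.gen = sub(-2, -6) = 4
  stage.gen = neg(-2) = 2
  north.gen = add(2, -2) = 0
  delta.gen = min2(0, -6) = -6
  audit.gen = min2(0, -6) = -6
  pack.gen = min2(-6, -6) = -6
  trace.gen = sub(-2, -6) = 4
  utils.gen = mul(-6, 4) = -24
  build.gen = min2(-6, -24) = -24
  probe.gen = sub(4, -24) = 28

After the edit, cleaning proceeds:
  opt.gen: a read changed (graph.txt -2->9) — executes, giving 15.
  stage.gen: a read changed (graph.txt -2->9) — executes, giving -9.
  north.gen: a read changed (stage.gen 2->-9; graph.txt -2->9) — executes, giving 0 — identical to its old value.
  delta.gen: dirty, but its reads are unchanged (north.gen unchanged, filter.txt unchanged); cached -6 stands.
  audit.gen: dirty, but its reads are unchanged (north.gen unchanged, delta.gen unchanged); cached -6 stands.
  pack.gen: dirty, but its reads are unchanged (audit.gen unchanged, delta.gen unchanged); cached -6 stands.
  trace.gen: a read changed (graph.txt -2->9) — executes, giving 15.
  utils.gen: a read changed (opt.gen 4->15) — executes, giving -90.
  build.gen: a read changed (utils.gen -24->-90) — executes, giving -90.
  probe.gen: a read changed (trace.gen 4->15; build.gen -24->-90) — executes, giving 105.

Note where the cutoff bites: delta.gen is checked, finds nothing changed, and keeps its cache.

Demanding probe.gen again yields 105.
7 target commands run: build.gen, north.gen, opt.gen, probe.gen, stage.gen, trace.gen, utils.gen.
The nodes whose values change: build.gen, graph.txt, opt.gen, probe.gen, stage.gen, trace.gen, utils.gen.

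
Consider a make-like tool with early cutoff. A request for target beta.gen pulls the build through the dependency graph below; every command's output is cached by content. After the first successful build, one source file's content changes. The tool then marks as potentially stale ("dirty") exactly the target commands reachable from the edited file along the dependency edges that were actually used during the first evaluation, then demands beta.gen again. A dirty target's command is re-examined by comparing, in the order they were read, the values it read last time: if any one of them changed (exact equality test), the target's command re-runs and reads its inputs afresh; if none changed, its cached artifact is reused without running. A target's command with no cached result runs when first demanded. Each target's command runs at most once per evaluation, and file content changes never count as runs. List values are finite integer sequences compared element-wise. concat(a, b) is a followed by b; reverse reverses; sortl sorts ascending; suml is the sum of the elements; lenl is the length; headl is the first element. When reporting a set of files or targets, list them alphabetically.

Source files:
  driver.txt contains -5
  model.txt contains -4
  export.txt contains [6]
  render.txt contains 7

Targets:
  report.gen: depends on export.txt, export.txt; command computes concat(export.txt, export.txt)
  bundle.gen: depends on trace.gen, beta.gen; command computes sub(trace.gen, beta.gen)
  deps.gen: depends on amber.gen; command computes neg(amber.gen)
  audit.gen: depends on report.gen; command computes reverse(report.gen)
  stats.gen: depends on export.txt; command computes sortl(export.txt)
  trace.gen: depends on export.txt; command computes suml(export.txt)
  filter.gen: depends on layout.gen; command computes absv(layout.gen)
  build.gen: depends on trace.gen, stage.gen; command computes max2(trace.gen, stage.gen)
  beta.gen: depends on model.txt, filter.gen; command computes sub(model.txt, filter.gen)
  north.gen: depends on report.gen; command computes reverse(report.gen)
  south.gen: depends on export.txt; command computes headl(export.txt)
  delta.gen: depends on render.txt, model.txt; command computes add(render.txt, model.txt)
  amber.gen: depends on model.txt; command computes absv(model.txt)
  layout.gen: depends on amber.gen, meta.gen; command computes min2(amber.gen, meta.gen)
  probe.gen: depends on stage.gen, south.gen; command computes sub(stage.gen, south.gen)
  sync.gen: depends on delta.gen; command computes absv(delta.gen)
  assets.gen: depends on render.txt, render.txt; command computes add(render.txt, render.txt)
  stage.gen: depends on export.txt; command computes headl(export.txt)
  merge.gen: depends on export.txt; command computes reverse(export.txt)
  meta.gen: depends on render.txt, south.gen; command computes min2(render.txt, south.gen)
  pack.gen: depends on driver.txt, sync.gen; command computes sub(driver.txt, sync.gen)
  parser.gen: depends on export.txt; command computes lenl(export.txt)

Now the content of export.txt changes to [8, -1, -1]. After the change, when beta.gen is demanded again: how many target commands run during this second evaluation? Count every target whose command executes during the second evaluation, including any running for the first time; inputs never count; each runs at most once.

First demand of the output computes:
  amber.gen = absv(-4) = 4
  south.gen = headl([6]) = 6
  meta.gen = min2(7, 6) = 6
  layout.gen = min2(4, 6) = 4
  filter.gen = absv(4) = 4
  beta.gen = sub(-4, 4) = -8

After the edit, cleaning proceeds:
  south.gen: a read changed (export.txt [6]->[8, -1, -1]) — executes, giving 8.
  meta.gen: a read changed (south.gen 6->8) — executes, giving 7.
  layout.gen: a read changed (meta.gen 6->7) — executes, giving 4 — identical to its old value.
  filter.gen: dirty, but its reads are unchanged (layout.gen unchanged); cached 4 stands.
  beta.gen: dirty, but its reads are unchanged (model.txt unchanged, filter.gen unchanged); cached -8 stands.

Note the absorption at layout.gen: it re-runs yet its value is the same, leaving the output's value untouched.

3 target commands run: layout.gen, meta.gen, south.gen.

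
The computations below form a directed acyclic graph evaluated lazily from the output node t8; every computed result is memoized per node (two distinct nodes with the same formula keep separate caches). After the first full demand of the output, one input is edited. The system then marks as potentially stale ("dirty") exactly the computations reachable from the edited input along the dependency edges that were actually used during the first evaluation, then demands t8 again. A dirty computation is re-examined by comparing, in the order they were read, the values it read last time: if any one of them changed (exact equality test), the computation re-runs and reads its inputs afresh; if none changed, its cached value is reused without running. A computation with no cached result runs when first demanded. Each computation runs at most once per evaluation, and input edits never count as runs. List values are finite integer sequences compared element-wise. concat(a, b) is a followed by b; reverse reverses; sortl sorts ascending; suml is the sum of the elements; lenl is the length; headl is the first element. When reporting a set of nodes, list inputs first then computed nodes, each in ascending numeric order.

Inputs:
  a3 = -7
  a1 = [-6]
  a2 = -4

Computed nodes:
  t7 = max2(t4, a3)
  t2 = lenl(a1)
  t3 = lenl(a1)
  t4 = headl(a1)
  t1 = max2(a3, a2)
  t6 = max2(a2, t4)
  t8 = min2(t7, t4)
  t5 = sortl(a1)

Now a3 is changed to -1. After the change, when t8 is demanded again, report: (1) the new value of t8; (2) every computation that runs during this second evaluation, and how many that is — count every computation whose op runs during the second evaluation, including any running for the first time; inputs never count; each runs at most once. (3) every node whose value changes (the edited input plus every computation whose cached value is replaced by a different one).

First demand of the output computes:
  t4 = headl([-6]) = -6
  t7 = max2(-6, -7) = -6
  t8 = min2(-6, -6) = -6

After the edit, cleaning proceeds:
  t7: a read changed (a3 -7->-1) — executes, giving -1.
  t8: a read changed (t7 -6->-1) — executes, giving -6 — identical to its old value.

Demanding t8 again yields -6.
2 computations run: t7, t8.
The nodes whose values change: a3, t7.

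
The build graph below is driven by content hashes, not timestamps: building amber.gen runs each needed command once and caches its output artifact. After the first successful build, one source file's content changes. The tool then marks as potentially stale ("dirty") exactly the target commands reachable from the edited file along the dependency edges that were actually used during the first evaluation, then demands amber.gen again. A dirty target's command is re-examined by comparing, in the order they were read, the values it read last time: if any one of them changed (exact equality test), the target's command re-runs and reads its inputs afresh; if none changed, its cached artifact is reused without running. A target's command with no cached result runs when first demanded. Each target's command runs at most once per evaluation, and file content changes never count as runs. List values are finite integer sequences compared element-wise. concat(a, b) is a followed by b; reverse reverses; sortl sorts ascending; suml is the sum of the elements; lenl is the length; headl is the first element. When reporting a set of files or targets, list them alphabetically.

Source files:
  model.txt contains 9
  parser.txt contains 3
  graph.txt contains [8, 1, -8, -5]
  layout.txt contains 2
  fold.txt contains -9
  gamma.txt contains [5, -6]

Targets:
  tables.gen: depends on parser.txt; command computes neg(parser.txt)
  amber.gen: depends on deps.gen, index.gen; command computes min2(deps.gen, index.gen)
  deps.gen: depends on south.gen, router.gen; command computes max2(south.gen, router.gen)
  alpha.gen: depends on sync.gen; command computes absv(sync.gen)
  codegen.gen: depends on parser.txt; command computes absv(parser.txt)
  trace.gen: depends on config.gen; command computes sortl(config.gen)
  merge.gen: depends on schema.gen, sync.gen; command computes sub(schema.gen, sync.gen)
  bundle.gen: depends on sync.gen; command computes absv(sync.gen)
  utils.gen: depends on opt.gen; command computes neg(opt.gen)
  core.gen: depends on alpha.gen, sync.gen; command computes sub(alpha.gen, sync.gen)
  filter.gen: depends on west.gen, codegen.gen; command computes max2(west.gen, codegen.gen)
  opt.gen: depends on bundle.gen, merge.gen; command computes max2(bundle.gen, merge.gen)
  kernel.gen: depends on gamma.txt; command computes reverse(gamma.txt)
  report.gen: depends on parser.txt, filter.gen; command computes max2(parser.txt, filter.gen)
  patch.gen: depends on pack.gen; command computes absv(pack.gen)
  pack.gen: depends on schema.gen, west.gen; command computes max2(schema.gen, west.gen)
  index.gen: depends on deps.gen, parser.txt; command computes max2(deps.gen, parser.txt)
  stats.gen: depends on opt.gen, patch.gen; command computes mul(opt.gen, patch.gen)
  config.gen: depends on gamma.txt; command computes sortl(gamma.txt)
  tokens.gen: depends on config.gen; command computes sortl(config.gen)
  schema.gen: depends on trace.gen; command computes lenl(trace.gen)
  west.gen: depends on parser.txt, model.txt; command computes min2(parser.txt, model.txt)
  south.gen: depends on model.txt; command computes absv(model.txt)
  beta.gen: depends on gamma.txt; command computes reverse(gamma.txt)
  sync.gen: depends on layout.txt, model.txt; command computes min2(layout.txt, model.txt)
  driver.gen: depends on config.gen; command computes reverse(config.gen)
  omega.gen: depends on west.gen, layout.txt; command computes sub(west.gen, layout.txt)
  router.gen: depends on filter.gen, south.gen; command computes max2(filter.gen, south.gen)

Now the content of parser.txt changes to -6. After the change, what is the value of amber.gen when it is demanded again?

Initial pass — values computed on the first demand:
  codegen.gen = absv(3) = 3
  south.gen = absv(9) = 9
  west.gen = min2(3, 9) = 3
  filter.gen = max2(3, 3) = 3
  router.gen = max2(3, 9) = 9
  deps.gen = max2(9, 9) = 9
  index.gen = max2(9, 3) = 9
  amber.gen = min2(9, 9) = 9

Second demand — change propagation:
  codegen.gen: re-runs because parser.txt 3->-6; new result 6.
  west.gen: re-runs because parser.txt 3->-6; new result -6.
  filter.gen: re-runs because west.gen 3->-6; codegen.gen 3->6; new result 6.
  router.gen: re-runs because filter.gen 3->6; new result 9 (unchanged).
  deps.gen: re-examined; everything it read last time is the same (south.gen unchanged, router.gen unchanged) — cache 9 kept, no run.
  index.gen: re-runs because parser.txt 3->-6; new result 9 (unchanged).
  amber.gen: re-examined; everything it read last time is the same (deps.gen unchanged, index.gen unchanged) — cache 9 kept, no run.

The important point: at deps.gen every value read last time is unchanged, so the dirty flag clears without a run.

amber.gen now evaluates to 9.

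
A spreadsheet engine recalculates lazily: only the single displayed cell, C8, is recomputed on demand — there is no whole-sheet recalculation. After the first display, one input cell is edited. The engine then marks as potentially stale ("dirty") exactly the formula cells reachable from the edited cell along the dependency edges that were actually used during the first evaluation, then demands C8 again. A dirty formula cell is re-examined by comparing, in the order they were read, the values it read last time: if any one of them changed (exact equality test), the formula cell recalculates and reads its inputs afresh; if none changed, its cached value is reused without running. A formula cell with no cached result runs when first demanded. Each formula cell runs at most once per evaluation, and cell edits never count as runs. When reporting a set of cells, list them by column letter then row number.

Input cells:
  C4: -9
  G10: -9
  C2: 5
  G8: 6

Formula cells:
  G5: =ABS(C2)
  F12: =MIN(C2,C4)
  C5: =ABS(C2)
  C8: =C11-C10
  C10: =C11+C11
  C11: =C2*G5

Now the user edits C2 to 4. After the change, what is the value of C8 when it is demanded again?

First evaluation (everything demanded from the output):
  G5 = ABS(5) = 5
  C11 = 5 * 5 = 25
  C10 = 25 + 25 = 50
  C8 = 25 - 50 = -25

Propagation after the edit:
  G5: runs — C2 5->4; result 4.
  C11: runs — C2 5->4; G5 5->4; result 16.
  C10: runs — C11 25->16; C11 25->16; result 32.
  C8: runs — C11 25->16; C10 50->32; result -16.

New value of C8: -16.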